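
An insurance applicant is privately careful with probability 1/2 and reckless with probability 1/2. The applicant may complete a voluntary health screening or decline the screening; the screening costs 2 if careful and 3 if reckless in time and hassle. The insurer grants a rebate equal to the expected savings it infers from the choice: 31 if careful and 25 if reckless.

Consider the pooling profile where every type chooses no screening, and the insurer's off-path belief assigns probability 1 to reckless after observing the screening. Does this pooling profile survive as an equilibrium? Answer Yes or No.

Yes

On path, the insurer holds the prior and pays 1/2·31 + 1/2·25 = 28. Off path (the screening), believing reckless, it pays 25.
careful: no screening nets 28; the screening nets 25 − 2 = 23. careful stays.
reckless: no screening nets 28; the screening nets 25 − 3 = 22. reckless stays.
No type deviates, so pooling is sustained.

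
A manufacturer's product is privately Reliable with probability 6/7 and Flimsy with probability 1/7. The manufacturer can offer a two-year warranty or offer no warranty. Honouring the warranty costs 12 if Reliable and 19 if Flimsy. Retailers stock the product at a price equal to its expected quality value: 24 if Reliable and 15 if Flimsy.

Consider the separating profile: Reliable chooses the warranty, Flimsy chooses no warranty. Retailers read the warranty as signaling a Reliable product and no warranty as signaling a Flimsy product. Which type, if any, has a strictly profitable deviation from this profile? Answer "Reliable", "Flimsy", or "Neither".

Reliable

The warranty pays 24; no warranty pays 15.
Reliable: assigned the warranty, nets 24 − 12 = 12; deviating to no warranty nets 15.
Flimsy: assigned no warranty, nets 15; deviating to the warranty nets 24 − 19 = 5.
The Reliable type gains 3 by deviating.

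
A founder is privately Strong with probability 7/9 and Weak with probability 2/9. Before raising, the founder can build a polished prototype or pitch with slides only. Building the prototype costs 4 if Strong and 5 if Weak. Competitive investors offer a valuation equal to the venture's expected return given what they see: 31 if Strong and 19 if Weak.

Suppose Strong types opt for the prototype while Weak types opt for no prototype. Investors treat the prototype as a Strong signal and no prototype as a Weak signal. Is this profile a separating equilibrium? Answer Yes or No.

No

Under these beliefs, the prototype earns valuation 31 and no prototype earns valuation 19.
Strong: the prototype nets 31 − 4 = 27; no prototype nets 19. Strong prefers the prototype.
Weak: the prototype nets 31 − 5 = 26; no prototype nets 19. Weak would deviate to the prototype.
Weak has a profitable deviation, so the profile is not an equilibrium.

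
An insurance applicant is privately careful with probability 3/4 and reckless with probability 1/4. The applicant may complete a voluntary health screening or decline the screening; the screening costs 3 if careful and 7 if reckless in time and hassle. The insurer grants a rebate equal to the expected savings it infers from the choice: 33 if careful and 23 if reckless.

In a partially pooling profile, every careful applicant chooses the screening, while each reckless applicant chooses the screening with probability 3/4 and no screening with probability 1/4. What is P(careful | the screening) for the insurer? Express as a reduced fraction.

P(the screening) = (3/4)·1 + (1/4)·(3/4) = 15/16.
By Bayes' rule, P(careful | the screening) = (3/4) / (15/16) = 4/5.

4/5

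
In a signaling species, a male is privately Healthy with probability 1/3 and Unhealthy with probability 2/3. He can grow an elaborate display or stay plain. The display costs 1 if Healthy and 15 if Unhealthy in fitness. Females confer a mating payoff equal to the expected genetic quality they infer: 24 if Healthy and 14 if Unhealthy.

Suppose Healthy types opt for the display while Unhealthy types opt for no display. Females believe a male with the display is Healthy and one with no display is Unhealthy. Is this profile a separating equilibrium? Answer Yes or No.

Under these beliefs, the display earns mating payoff 24 and no display earns mating payoff 14.
Healthy: the display nets 24 − 1 = 23; no display nets 14. Healthy prefers the display.
Unhealthy: the display nets 24 − 15 = 9; no display nets 14. Unhealthy prefers no display.
Neither type deviates, so the separating profile is an equilibrium.

Yes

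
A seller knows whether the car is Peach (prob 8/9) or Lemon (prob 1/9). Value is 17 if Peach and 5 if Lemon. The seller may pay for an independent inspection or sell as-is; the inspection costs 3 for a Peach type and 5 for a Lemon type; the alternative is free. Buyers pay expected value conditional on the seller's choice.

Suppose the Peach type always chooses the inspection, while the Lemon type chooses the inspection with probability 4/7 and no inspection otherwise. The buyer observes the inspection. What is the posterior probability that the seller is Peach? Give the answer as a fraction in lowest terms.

14/15

P(the inspection) = (8/9)·1 + (1/9)·(4/7) = 20/21.
By Bayes' rule, P(Peach | the inspection) = (8/9) / (20/21) = 14/15.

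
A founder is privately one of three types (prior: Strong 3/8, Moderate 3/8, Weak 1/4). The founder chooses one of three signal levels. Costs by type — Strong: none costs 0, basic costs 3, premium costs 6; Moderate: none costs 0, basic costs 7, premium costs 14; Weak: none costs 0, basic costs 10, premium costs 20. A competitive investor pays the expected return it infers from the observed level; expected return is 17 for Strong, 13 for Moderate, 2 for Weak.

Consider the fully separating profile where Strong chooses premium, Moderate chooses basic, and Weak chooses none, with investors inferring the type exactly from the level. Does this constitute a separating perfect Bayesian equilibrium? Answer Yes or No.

No

Separating valuations: premium → 17, basic → 13, none → 2.
Strong (assigned premium): none: 2 − 0 = 2; basic: 13 − 3 = 10; premium: 17 − 6 = 11. Strong stays.
Moderate (assigned basic): none: 2 − 0 = 2; basic: 13 − 7 = 6; premium: 17 − 14 = 3. Moderate stays.
Weak (assigned none): none: 2 − 0 = 2; basic: 13 − 10 = 3; premium: 17 − 20 = -3. Weak prefers basic.
At least one type deviates; the separating profile fails.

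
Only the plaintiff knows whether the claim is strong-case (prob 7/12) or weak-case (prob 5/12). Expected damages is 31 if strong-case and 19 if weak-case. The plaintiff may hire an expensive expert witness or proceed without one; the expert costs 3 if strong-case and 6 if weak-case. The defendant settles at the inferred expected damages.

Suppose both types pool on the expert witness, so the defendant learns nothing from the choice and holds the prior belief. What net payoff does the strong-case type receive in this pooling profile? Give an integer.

Pooled settlement = 7/12·31 + 5/12·19 = 26.
strong-case pays cost 3 for the expert witness, so net payoff = 26 − 3 = 23.

23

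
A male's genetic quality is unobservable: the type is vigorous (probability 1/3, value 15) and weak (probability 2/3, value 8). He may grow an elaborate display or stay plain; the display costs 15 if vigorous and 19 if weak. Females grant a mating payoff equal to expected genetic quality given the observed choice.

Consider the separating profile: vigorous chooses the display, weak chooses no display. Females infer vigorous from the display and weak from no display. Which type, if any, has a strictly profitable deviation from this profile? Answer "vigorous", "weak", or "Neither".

The display pays 15; no display pays 8.
vigorous: assigned the display, nets 15 − 15 = 0; deviating to no display nets 8.
weak: assigned no display, nets 8; deviating to the display nets 15 − 19 = -4.
The vigorous type gains 8 by deviating.

vigorous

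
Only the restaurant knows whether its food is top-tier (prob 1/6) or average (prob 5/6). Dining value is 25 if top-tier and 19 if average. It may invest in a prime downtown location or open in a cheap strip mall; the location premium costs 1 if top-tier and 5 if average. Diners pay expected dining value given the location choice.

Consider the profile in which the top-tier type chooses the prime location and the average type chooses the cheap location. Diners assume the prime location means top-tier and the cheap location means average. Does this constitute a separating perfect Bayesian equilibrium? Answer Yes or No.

No

Under these beliefs, the prime location earns price premium 25 and the cheap location earns price premium 19.
top-tier: the prime location nets 25 − 1 = 24; the cheap location nets 19. top-tier prefers the prime location.
average: the prime location nets 25 − 5 = 20; the cheap location nets 19. average would deviate to the prime location.
average has a profitable deviation, so the profile is not an equilibrium.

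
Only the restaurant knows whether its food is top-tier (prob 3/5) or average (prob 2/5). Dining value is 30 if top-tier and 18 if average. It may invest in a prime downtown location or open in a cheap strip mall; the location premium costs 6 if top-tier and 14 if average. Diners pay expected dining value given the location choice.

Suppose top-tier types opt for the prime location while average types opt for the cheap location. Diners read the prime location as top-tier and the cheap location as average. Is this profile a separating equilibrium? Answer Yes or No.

Yes

Under these beliefs, the prime location earns price premium 30 and the cheap location earns price premium 18.
top-tier: the prime location nets 30 − 6 = 24; the cheap location nets 18. top-tier prefers the prime location.
average: the prime location nets 30 − 14 = 16; the cheap location nets 18. average prefers the cheap location.
Neither type deviates, so the separating profile is an equilibrium.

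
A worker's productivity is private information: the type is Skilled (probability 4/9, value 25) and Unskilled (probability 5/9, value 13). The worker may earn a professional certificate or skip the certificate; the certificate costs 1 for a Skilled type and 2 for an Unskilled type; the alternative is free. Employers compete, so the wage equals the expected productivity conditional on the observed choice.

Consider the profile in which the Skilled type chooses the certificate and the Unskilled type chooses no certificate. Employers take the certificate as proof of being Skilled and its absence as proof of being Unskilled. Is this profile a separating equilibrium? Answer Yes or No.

No

Under these beliefs, the certificate earns wage 25 and no certificate earns wage 13.
Skilled: the certificate nets 25 − 1 = 24; no certificate nets 13. Skilled prefers the certificate.
Unskilled: the certificate nets 25 − 2 = 23; no certificate nets 13. Unskilled would deviate to the certificate.
Unskilled has a profitable deviation, so the profile is not an equilibrium.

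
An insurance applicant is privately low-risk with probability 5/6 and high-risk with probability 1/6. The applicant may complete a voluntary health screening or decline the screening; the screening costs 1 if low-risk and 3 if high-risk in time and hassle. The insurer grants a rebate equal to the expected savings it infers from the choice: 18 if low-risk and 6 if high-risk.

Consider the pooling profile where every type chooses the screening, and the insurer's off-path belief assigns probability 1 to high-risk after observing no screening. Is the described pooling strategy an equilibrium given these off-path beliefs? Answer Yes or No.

Yes

On path, the insurer holds the prior and pays 5/6·18 + 1/6·6 = 16. Off path (no screening), believing high-risk, it pays 6.
low-risk: the screening nets 16 − 1 = 15; no screening nets 6. low-risk stays.
high-risk: the screening nets 16 − 3 = 13; no screening nets 6. high-risk stays.
No type deviates, so pooling is sustained.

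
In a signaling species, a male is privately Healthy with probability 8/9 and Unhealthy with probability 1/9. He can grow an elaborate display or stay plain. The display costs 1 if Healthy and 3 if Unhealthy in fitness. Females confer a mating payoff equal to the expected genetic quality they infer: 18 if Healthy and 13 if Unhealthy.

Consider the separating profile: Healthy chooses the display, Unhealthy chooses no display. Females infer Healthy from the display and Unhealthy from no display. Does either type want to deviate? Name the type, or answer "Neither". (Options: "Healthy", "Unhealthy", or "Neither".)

The display pays 18; no display pays 13.
Healthy: assigned the display, nets 18 − 1 = 17; deviating to no display nets 13.
Unhealthy: assigned no display, nets 13; deviating to the display nets 18 − 3 = 15.
The Unhealthy type gains 2 by deviating.

Unhealthy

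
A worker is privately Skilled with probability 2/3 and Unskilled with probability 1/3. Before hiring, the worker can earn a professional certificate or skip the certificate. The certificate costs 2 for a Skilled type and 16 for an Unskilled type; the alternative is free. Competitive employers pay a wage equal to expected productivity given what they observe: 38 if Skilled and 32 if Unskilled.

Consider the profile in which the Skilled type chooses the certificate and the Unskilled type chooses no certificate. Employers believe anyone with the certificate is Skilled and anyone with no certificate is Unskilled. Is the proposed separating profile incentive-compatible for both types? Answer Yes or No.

Under these beliefs, the certificate earns wage 38 and no certificate earns wage 32.
Skilled: the certificate nets 38 − 2 = 36; no certificate nets 32. Skilled prefers the certificate.
Unskilled: the certificate nets 38 − 16 = 22; no certificate nets 32. Unskilled prefers no certificate.
Neither type deviates, so the separating profile is an equilibrium.

Yes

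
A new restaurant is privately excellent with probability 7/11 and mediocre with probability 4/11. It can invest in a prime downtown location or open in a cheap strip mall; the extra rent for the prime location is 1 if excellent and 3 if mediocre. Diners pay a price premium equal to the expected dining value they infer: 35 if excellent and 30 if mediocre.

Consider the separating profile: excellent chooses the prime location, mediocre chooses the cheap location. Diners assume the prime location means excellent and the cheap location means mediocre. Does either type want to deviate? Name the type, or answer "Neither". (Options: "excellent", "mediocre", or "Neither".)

mediocre

The prime location pays 35; the cheap location pays 30.
excellent: assigned the prime location, nets 35 − 1 = 34; deviating to the cheap location nets 30.
mediocre: assigned the cheap location, nets 30; deviating to the prime location nets 35 − 3 = 32.
The mediocre type gains 2 by deviating.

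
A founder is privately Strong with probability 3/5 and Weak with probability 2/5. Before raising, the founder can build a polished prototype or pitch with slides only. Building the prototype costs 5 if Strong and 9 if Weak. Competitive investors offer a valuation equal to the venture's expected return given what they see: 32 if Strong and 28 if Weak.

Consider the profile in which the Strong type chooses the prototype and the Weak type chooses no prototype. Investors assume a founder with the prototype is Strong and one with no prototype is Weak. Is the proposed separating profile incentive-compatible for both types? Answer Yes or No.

No

Under these beliefs, the prototype earns valuation 32 and no prototype earns valuation 28.
Strong: the prototype nets 32 − 5 = 27; no prototype nets 28. Strong would deviate to no prototype.
Weak: the prototype nets 32 − 9 = 23; no prototype nets 28. Weak prefers no prototype.
Strong has a profitable deviation, so the profile is not an equilibrium.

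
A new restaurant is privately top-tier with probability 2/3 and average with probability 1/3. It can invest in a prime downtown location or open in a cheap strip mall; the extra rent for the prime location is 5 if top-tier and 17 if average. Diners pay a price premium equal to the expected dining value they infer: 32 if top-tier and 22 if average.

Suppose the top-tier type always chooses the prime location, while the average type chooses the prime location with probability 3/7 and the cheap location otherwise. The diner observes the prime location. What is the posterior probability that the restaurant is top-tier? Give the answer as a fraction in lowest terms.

P(the prime location) = (2/3)·1 + (1/3)·(3/7) = 17/21.
By Bayes' rule, P(top-tier | the prime location) = (2/3) / (17/21) = 14/17.

14/17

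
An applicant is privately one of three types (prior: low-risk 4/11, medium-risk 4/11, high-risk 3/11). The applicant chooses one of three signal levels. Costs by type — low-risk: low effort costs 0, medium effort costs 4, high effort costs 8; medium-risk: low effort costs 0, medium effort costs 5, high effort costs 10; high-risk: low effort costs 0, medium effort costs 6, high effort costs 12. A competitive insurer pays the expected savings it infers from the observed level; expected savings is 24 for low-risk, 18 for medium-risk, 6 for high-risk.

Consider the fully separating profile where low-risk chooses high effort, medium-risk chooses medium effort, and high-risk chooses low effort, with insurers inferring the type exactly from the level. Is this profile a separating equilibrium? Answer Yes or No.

Separating rebates: high effort → 24, medium effort → 18, low effort → 6.
low-risk (assigned high effort): low effort: 6 − 0 = 6; medium effort: 18 − 4 = 14; high effort: 24 − 8 = 16. low-risk stays.
medium-risk (assigned medium effort): low effort: 6 − 0 = 6; medium effort: 18 − 5 = 13; high effort: 24 − 10 = 14. medium-risk prefers high effort.
high-risk (assigned low effort): low effort: 6 − 0 = 6; medium effort: 18 − 6 = 12; high effort: 24 − 12 = 12. high-risk prefers medium effort.
At least one type deviates; the separating profile fails.

No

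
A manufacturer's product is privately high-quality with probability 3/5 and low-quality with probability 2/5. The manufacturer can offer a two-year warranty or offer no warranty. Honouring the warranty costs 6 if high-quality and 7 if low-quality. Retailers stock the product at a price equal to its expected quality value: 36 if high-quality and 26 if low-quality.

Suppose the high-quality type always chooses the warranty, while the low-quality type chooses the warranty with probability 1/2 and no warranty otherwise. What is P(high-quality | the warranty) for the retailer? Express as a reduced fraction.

3/4

P(the warranty) = (3/5)·1 + (2/5)·(1/2) = 4/5.
By Bayes' rule, P(high-quality | the warranty) = (3/5) / (4/5) = 3/4.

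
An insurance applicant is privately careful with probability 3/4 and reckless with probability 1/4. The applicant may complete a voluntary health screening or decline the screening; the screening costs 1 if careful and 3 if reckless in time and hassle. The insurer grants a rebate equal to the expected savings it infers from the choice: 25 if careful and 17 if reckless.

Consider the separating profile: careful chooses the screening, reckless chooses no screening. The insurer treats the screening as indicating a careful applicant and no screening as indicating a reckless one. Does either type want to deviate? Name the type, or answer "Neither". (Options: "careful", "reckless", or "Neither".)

The screening pays 25; no screening pays 17.
careful: assigned the screening, nets 25 − 1 = 24; deviating to no screening nets 17.
reckless: assigned no screening, nets 17; deviating to the screening nets 25 − 3 = 22.
The reckless type gains 5 by deviating.

reckless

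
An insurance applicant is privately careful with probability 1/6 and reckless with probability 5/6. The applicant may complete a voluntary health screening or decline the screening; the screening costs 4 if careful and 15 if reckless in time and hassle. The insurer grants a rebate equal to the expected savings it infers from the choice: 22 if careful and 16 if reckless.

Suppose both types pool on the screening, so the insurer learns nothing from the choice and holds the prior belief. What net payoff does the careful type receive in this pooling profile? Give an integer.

Pooled rebate = 1/6·22 + 5/6·16 = 17.
careful pays cost 4 for the screening, so net payoff = 17 − 4 = 13.

13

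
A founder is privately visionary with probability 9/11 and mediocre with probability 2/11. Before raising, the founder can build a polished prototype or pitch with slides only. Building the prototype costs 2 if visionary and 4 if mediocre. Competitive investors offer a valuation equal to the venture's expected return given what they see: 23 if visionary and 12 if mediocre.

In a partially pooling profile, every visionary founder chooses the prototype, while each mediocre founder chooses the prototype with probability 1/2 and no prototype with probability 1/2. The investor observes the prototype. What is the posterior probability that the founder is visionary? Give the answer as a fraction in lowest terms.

P(the prototype) = (9/11)·1 + (2/11)·(1/2) = 10/11.
By Bayes' rule, P(visionary | the prototype) = (9/11) / (10/11) = 9/10.

9/10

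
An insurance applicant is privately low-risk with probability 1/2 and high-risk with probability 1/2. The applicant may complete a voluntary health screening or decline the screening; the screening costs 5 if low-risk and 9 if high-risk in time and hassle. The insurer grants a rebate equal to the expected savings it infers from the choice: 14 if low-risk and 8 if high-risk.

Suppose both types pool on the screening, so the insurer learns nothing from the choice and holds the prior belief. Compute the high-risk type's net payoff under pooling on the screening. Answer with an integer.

2

Pooled rebate = 1/2·14 + 1/2·8 = 11.
high-risk pays cost 9 for the screening, so net payoff = 11 − 9 = 2.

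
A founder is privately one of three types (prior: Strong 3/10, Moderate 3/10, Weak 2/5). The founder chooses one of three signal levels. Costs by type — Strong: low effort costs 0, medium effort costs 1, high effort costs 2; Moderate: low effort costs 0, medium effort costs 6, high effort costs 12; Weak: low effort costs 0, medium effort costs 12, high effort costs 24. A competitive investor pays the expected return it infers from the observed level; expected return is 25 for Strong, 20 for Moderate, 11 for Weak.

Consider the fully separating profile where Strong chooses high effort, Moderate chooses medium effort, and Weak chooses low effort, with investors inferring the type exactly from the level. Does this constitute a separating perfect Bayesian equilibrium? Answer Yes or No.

Separating valuations: high effort → 25, medium effort → 20, low effort → 11.
Strong (assigned high effort): low effort: 11 − 0 = 11; medium effort: 20 − 1 = 19; high effort: 25 − 2 = 23. Strong stays.
Moderate (assigned medium effort): low effort: 11 − 0 = 11; medium effort: 20 − 6 = 14; high effort: 25 − 12 = 13. Moderate stays.
Weak (assigned low effort): low effort: 11 − 0 = 11; medium effort: 20 − 12 = 8; high effort: 25 − 24 = 1. Weak stays.
Every type prefers its assigned level; separation holds.

Yes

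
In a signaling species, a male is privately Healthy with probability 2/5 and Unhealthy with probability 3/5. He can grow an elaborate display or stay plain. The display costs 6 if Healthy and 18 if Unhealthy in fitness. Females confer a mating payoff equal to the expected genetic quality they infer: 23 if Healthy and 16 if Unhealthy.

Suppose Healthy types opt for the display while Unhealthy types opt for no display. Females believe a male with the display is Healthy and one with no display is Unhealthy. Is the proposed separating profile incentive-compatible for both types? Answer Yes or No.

Yes

Under these beliefs, the display earns mating payoff 23 and no display earns mating payoff 16.
Healthy: the display nets 23 − 6 = 17; no display nets 16. Healthy prefers the display.
Unhealthy: the display nets 23 − 18 = 5; no display nets 16. Unhealthy prefers no display.
Neither type deviates, so the separating profile is an equilibrium.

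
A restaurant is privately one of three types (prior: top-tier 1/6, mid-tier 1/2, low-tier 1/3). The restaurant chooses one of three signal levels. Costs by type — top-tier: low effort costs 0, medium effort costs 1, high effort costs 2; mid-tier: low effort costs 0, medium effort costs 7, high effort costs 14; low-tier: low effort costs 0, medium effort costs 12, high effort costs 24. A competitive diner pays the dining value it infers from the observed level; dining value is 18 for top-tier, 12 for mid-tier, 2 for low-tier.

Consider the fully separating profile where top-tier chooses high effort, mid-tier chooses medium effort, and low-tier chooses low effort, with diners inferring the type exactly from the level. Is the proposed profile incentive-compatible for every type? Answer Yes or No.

Yes

Separating price premiums: high effort → 18, medium effort → 12, low effort → 2.
top-tier (assigned high effort): low effort: 2 − 0 = 2; medium effort: 12 − 1 = 11; high effort: 18 − 2 = 16. top-tier stays.
mid-tier (assigned medium effort): low effort: 2 − 0 = 2; medium effort: 12 − 7 = 5; high effort: 18 − 14 = 4. mid-tier stays.
low-tier (assigned low effort): low effort: 2 − 0 = 2; medium effort: 12 − 12 = 0; high effort: 18 − 24 = -6. low-tier stays.
Every type prefers its assigned level; separation holds.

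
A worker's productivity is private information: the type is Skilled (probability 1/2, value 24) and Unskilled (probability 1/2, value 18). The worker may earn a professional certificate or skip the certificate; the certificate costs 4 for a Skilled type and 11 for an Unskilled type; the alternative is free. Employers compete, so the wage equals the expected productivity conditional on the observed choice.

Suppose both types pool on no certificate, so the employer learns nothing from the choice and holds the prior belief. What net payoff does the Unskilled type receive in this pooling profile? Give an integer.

Pooled wage = 1/2·24 + 1/2·18 = 21.
Unskilled pays no cost for no certificate, so net payoff = 21.

21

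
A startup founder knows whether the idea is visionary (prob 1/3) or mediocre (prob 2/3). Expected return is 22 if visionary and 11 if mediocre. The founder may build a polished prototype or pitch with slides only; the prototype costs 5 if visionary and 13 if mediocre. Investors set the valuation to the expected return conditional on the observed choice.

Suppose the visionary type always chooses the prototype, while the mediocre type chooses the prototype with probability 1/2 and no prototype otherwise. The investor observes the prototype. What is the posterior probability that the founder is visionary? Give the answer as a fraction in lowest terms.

P(the prototype) = (1/3)·1 + (2/3)·(1/2) = 2/3.
By Bayes' rule, P(visionary | the prototype) = (1/3) / (2/3) = 1/2.

1/2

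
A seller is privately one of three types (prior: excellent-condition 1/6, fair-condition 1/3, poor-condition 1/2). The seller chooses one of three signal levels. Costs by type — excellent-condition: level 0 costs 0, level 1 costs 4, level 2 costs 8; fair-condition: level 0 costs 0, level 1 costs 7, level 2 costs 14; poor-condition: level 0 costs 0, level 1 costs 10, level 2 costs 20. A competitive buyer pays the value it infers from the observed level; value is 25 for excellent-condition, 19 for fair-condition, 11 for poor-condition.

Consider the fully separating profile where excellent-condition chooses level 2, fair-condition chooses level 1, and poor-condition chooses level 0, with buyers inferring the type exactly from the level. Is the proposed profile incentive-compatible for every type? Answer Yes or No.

Yes

Separating prices: level 2 → 25, level 1 → 19, level 0 → 11.
excellent-condition (assigned level 2): level 0: 11 − 0 = 11; level 1: 19 − 4 = 15; level 2: 25 − 8 = 17. excellent-condition stays.
fair-condition (assigned level 1): level 0: 11 − 0 = 11; level 1: 19 − 7 = 12; level 2: 25 − 14 = 11. fair-condition stays.
poor-condition (assigned level 0): level 0: 11 − 0 = 11; level 1: 19 − 10 = 9; level 2: 25 − 20 = 5. poor-condition stays.
Every type prefers its assigned level; separation holds.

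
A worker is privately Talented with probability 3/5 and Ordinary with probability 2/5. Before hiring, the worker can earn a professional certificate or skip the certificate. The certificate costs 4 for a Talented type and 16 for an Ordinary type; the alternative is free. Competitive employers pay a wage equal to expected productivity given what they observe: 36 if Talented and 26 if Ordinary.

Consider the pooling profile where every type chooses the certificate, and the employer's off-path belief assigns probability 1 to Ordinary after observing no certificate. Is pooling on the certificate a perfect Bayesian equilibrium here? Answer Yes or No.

On path, the employer holds the prior and pays 3/5·36 + 2/5·26 = 32. Off path (no certificate), believing Ordinary, it pays 26.
Talented: the certificate nets 32 − 4 = 28; no certificate nets 26. Talented stays.
Ordinary: the certificate nets 32 − 16 = 16; no certificate nets 26. Ordinary would deviate.
A type deviates, so pooling fails.

No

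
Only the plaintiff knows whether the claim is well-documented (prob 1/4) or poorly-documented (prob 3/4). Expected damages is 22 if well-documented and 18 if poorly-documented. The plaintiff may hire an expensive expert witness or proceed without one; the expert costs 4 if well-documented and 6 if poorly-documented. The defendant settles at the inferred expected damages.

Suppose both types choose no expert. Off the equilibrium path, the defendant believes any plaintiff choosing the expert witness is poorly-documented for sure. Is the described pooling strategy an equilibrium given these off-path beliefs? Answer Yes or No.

Yes

On path, the defendant holds the prior and pays 1/4·22 + 3/4·18 = 19. Off path (the expert witness), believing poorly-documented, it pays 18.
well-documented: no expert nets 19; the expert witness nets 18 − 4 = 14. well-documented stays.
poorly-documented: no expert nets 19; the expert witness nets 18 − 6 = 12. poorly-documented stays.
No type deviates, so pooling is sustained.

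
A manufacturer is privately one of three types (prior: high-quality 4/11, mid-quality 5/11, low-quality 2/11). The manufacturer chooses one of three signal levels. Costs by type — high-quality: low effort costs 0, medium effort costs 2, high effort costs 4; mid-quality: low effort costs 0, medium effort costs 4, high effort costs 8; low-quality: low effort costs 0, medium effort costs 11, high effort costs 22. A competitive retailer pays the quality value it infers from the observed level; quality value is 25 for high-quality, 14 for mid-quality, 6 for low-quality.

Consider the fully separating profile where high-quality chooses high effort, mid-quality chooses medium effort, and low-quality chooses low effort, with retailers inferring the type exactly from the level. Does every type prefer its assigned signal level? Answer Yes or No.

No

Separating prices: high effort → 25, medium effort → 14, low effort → 6.
high-quality (assigned high effort): low effort: 6 − 0 = 6; medium effort: 14 − 2 = 12; high effort: 25 − 4 = 21. high-quality stays.
mid-quality (assigned medium effort): low effort: 6 − 0 = 6; medium effort: 14 − 4 = 10; high effort: 25 − 8 = 17. mid-quality prefers high effort.
low-quality (assigned low effort): low effort: 6 − 0 = 6; medium effort: 14 − 11 = 3; high effort: 25 − 22 = 3. low-quality stays.
At least one type deviates; the separating profile fails.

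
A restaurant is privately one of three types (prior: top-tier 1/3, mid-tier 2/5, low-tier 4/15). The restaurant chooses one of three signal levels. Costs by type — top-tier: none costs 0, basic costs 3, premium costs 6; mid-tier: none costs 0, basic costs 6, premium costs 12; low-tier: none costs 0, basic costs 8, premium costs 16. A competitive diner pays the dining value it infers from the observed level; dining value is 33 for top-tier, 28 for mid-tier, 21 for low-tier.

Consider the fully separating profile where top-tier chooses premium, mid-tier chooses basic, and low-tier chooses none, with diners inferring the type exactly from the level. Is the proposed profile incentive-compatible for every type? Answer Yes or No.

Separating price premiums: premium → 33, basic → 28, none → 21.
top-tier (assigned premium): none: 21 − 0 = 21; basic: 28 − 3 = 25; premium: 33 − 6 = 27. top-tier stays.
mid-tier (assigned basic): none: 21 − 0 = 21; basic: 28 − 6 = 22; premium: 33 − 12 = 21. mid-tier stays.
low-tier (assigned none): none: 21 − 0 = 21; basic: 28 − 8 = 20; premium: 33 − 16 = 17. low-tier stays.
Every type prefers its assigned level; separation holds.

Yes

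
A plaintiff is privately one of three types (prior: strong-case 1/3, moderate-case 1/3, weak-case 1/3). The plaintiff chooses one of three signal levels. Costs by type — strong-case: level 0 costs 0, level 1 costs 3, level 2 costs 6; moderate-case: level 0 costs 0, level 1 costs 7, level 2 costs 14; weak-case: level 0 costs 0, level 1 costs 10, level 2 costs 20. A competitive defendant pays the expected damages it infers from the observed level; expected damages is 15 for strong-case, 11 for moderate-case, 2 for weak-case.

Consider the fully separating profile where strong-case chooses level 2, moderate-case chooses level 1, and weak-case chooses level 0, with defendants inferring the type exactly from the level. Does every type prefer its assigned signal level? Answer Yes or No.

Separating settlements: level 2 → 15, level 1 → 11, level 0 → 2.
strong-case (assigned level 2): level 0: 2 − 0 = 2; level 1: 11 − 3 = 8; level 2: 15 − 6 = 9. strong-case stays.
moderate-case (assigned level 1): level 0: 2 − 0 = 2; level 1: 11 − 7 = 4; level 2: 15 − 14 = 1. moderate-case stays.
weak-case (assigned level 0): level 0: 2 − 0 = 2; level 1: 11 − 10 = 1; level 2: 15 − 20 = -5. weak-case stays.
Every type prefers its assigned level; separation holds.

Yes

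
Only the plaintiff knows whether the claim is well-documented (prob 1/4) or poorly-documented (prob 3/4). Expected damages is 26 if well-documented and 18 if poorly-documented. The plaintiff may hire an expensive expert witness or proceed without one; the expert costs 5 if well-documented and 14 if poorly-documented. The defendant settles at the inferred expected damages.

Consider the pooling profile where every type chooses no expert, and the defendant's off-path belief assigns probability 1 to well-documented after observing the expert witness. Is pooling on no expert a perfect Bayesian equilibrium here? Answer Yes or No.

No

On path, the defendant holds the prior and pays 1/4·26 + 3/4·18 = 20. Off path (the expert witness), believing well-documented, it pays 26.
well-documented: no expert nets 20; the expert witness nets 26 − 5 = 21. well-documented would deviate.
poorly-documented: no expert nets 20; the expert witness nets 26 − 14 = 12. poorly-documented stays.
A type deviates, so pooling fails.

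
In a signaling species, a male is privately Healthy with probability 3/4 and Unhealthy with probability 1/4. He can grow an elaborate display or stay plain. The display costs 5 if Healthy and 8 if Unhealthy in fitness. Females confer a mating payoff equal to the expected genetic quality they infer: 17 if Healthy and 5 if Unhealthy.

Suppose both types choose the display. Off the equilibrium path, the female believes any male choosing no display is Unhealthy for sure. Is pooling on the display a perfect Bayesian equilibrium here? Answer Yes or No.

On path, the female holds the prior and pays 3/4·17 + 1/4·5 = 14. Off path (no display), believing Unhealthy, it pays 5.
Healthy: the display nets 14 − 5 = 9; no display nets 5. Healthy stays.
Unhealthy: the display nets 14 − 8 = 6; no display nets 5. Unhealthy stays.
No type deviates, so pooling is sustained.

Yes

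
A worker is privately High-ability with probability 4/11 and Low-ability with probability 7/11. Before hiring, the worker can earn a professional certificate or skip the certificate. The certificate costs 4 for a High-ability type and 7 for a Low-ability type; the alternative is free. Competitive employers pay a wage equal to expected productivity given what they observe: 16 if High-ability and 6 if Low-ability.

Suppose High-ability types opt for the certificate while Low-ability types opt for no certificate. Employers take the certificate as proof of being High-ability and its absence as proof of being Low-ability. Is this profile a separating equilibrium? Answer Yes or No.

Under these beliefs, the certificate earns wage 16 and no certificate earns wage 6.
High-ability: the certificate nets 16 − 4 = 12; no certificate nets 6. High-ability prefers the certificate.
Low-ability: the certificate nets 16 − 7 = 9; no certificate nets 6. Low-ability would deviate to the certificate.
Low-ability has a profitable deviation, so the profile is not an equilibrium.

No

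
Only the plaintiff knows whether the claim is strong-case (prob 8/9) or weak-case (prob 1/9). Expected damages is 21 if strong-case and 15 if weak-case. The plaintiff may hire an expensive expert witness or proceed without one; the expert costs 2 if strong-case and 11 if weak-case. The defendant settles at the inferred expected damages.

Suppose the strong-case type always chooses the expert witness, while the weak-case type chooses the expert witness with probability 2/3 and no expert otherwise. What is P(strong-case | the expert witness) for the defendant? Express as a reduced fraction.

12/13

P(the expert witness) = (8/9)·1 + (1/9)·(2/3) = 26/27.
By Bayes' rule, P(strong-case | the expert witness) = (8/9) / (26/27) = 12/13.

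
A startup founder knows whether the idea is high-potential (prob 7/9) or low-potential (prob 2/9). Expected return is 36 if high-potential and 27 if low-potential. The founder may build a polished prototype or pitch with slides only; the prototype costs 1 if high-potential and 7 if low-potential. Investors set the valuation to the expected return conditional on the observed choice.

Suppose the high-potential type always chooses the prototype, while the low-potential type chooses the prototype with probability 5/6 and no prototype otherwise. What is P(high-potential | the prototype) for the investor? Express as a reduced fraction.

P(the prototype) = (7/9)·1 + (2/9)·(5/6) = 26/27.
By Bayes' rule, P(high-potential | the prototype) = (7/9) / (26/27) = 21/26.

21/26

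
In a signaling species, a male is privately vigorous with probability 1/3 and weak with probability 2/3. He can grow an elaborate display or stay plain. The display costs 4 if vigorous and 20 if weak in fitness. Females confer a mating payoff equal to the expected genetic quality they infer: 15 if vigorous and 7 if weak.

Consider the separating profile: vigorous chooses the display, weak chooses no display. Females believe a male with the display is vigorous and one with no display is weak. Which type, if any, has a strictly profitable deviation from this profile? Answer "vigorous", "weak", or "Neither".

The display pays 15; no display pays 7.
vigorous: assigned the display, nets 15 − 4 = 11; deviating to no display nets 7.
weak: assigned no display, nets 7; deviating to the display nets 15 − 20 = -5.
Both types strictly prefer their assigned action; no profitable deviation.

Neither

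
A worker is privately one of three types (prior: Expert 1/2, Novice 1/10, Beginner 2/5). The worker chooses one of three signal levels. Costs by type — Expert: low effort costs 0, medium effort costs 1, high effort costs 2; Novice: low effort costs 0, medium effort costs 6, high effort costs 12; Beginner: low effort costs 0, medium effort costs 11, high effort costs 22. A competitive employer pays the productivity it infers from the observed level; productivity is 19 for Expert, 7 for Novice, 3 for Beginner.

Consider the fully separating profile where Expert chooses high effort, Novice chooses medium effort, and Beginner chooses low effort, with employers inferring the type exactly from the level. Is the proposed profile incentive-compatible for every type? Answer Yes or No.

No

Separating wages: high effort → 19, medium effort → 7, low effort → 3.
Expert (assigned high effort): low effort: 3 − 0 = 3; medium effort: 7 − 1 = 6; high effort: 19 − 2 = 17. Expert stays.
Novice (assigned medium effort): low effort: 3 − 0 = 3; medium effort: 7 − 6 = 1; high effort: 19 − 12 = 7. Novice prefers high effort.
Beginner (assigned low effort): low effort: 3 − 0 = 3; medium effort: 7 − 11 = -4; high effort: 19 − 22 = -3. Beginner stays.
At least one type deviates; the separating profile fails.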